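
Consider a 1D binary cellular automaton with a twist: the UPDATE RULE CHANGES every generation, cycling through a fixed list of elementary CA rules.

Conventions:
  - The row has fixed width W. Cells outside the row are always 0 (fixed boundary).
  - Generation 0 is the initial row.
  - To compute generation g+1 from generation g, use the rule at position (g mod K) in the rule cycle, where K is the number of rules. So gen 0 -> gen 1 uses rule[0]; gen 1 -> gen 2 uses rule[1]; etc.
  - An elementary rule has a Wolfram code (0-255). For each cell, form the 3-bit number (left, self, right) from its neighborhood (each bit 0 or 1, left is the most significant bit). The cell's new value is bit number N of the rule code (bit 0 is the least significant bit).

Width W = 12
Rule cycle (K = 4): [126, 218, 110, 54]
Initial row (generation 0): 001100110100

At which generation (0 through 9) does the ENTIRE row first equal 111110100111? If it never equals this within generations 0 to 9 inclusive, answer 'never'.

Gen 0: 001100110100
Gen 1 (rule 126): 011111111110
Gen 2 (rule 218): 111111111111
Gen 3 (rule 110): 100000000001
Gen 4 (rule 54): 110000000011
Gen 5 (rule 126): 111000000111
Gen 6 (rule 218): 111100001111
Gen 7 (rule 110): 100100011001
Gen 8 (rule 54): 111110100111
Gen 9 (rule 126): 100011111101

Answer: 8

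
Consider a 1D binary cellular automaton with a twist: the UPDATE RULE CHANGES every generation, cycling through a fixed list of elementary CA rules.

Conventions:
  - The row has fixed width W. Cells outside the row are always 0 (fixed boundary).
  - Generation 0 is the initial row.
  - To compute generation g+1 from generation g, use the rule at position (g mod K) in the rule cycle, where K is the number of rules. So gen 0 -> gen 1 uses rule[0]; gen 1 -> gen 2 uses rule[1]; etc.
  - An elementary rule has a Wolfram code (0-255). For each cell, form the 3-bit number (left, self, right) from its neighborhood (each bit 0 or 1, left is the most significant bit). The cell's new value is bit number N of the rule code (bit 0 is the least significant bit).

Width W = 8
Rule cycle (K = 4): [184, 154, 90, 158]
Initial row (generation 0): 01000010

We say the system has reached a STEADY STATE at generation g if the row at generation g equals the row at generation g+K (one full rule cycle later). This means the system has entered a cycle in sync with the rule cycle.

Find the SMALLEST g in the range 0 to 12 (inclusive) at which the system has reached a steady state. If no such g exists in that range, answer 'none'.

Answer: none

Derivation:
Gen 0: 01000010
Gen 1 (rule 184): 00100001
Gen 2 (rule 154): 01010010
Gen 3 (rule 90): 10001101
Gen 4 (rule 158): 11011001
Gen 5 (rule 184): 10110100
Gen 6 (rule 154): 00100010
Gen 7 (rule 90): 01010101
Gen 8 (rule 158): 11010101
Gen 9 (rule 184): 10101010
Gen 10 (rule 154): 00000001
Gen 11 (rule 90): 00000010
Gen 12 (rule 158): 00000111
Gen 13 (rule 184): 00000110
Gen 14 (rule 154): 00001101
Gen 15 (rule 90): 00011100
Gen 16 (rule 158): 00111010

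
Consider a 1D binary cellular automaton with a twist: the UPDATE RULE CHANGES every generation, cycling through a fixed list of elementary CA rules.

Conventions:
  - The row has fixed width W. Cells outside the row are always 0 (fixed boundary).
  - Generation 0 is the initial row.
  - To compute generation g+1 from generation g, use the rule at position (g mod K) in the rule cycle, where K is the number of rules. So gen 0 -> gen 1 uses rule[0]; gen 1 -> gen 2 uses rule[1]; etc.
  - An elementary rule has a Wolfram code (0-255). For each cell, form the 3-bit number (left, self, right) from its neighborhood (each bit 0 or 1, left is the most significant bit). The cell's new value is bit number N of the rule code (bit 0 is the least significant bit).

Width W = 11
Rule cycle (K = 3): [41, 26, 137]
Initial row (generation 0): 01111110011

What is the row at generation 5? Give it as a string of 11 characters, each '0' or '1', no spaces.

Answer: 10000101100

Derivation:
Gen 0: 01111110011
Gen 1 (rule 41): 01000000010
Gen 2 (rule 26): 10100000101
Gen 3 (rule 137): 00001110000
Gen 4 (rule 41): 11101000111
Gen 5 (rule 26): 10000101100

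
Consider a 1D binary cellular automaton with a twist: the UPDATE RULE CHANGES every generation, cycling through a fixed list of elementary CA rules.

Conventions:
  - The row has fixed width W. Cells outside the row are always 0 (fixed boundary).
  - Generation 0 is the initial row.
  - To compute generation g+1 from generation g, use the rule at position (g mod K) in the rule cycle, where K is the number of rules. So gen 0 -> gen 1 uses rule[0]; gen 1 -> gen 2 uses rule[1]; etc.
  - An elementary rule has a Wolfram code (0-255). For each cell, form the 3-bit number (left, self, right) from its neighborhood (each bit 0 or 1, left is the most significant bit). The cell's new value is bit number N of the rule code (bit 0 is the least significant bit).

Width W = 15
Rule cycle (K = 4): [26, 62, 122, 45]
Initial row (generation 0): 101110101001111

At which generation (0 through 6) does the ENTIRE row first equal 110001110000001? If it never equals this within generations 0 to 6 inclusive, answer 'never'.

Answer: never

Derivation:
Gen 0: 101110101001111
Gen 1 (rule 26): 001000000111000
Gen 2 (rule 62): 011100001100100
Gen 3 (rule 122): 110110011111010
Gen 4 (rule 45): 101100010000110
Gen 5 (rule 26): 001010101001101
Gen 6 (rule 62): 011111111111011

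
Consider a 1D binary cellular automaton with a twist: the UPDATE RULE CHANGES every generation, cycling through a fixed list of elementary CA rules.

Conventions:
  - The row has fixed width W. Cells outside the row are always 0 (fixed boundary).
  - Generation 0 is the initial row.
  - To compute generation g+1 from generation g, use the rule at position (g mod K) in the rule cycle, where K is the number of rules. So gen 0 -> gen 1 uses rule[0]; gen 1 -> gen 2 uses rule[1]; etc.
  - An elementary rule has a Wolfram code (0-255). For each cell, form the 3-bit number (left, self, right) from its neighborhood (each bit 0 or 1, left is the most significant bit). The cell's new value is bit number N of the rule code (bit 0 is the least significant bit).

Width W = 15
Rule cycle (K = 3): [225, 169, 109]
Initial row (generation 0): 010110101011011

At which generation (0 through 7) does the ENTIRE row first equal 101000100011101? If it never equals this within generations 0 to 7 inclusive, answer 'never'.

Answer: never

Derivation:
Gen 0: 010110101011011
Gen 1 (rule 225): 001011010101101
Gen 2 (rule 169): 100110101011010
Gen 3 (rule 109): 100111111111110
Gen 4 (rule 225): 000011111111110
Gen 5 (rule 169): 111011111111100
Gen 6 (rule 109): 101110000000101
Gen 7 (rule 225): 010110111110010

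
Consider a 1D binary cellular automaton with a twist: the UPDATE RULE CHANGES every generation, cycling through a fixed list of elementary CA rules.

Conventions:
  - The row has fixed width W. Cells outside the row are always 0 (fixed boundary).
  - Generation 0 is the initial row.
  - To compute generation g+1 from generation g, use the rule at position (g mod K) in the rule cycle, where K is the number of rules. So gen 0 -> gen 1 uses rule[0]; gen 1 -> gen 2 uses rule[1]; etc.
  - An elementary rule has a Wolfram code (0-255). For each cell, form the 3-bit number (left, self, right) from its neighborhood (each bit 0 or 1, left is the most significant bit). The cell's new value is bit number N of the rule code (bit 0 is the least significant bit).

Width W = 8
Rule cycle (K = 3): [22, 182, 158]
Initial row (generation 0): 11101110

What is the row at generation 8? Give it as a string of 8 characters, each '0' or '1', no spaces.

Gen 0: 11101110
Gen 1 (rule 22): 00000001
Gen 2 (rule 182): 00000011
Gen 3 (rule 158): 00000110
Gen 4 (rule 22): 00001001
Gen 5 (rule 182): 00011111
Gen 6 (rule 158): 00111110
Gen 7 (rule 22): 01000001
Gen 8 (rule 182): 11100011

Answer: 11100011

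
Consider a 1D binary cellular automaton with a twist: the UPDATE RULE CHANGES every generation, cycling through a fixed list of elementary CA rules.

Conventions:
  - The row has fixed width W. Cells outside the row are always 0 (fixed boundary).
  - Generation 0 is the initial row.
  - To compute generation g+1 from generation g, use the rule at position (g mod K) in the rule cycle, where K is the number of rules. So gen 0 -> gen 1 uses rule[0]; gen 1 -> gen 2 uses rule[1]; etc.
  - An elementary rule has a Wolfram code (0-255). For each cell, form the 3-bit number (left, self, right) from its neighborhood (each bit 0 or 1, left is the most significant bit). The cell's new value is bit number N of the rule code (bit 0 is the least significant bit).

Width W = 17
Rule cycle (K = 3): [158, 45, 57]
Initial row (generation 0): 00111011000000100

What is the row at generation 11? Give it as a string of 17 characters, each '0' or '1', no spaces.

Gen 0: 00111011000000100
Gen 1 (rule 158): 01110010100001110
Gen 2 (rule 45): 01000011101101000
Gen 3 (rule 57): 00111010011010111
Gen 4 (rule 158): 01110011110010110
Gen 5 (rule 45): 01000010000011100
Gen 6 (rule 57): 00111001111010011
Gen 7 (rule 158): 01110111110011110
Gen 8 (rule 45): 01001100000010000
Gen 9 (rule 57): 00101011111001111
Gen 10 (rule 158): 01101011110111110
Gen 11 (rule 45): 01011110001100000

Answer: 01011110001100000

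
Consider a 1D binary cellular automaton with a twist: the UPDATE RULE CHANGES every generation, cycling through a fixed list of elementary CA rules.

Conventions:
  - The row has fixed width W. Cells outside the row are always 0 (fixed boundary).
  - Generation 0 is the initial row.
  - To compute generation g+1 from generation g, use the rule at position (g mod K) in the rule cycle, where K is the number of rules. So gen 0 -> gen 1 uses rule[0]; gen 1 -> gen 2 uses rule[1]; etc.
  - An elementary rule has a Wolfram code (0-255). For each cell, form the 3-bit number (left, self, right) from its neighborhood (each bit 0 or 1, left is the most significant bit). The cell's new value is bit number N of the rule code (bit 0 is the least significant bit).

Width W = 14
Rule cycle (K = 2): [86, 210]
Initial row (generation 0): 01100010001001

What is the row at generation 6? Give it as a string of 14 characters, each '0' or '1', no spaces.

Gen 0: 01100010001001
Gen 1 (rule 86): 10110111011111
Gen 2 (rule 210): 00010011001111
Gen 3 (rule 86): 00111101110001
Gen 4 (rule 210): 01011100111010
Gen 5 (rule 86): 11000111001011
Gen 6 (rule 210): 01101011110001

Answer: 01101011110001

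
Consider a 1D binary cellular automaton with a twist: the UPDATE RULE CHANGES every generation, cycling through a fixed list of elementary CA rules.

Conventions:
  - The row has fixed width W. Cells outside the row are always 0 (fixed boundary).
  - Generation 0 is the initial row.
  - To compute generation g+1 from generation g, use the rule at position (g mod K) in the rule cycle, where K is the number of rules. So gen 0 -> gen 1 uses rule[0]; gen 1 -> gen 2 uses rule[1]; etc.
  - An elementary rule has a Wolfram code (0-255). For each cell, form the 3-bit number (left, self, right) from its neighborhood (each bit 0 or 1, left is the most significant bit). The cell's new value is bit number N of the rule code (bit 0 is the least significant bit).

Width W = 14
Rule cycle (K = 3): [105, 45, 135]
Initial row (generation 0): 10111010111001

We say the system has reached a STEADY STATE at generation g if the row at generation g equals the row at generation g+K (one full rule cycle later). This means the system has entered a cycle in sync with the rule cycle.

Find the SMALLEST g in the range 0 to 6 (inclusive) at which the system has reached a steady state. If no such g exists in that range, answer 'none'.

Answer: none

Derivation:
Gen 0: 10111010111001
Gen 1 (rule 105): 01101101101000
Gen 2 (rule 45): 01011011011011
Gen 3 (rule 135): 11000000000000
Gen 4 (rule 105): 11011111111111
Gen 5 (rule 45): 10110000000000
Gen 6 (rule 135): 10000111111111
Gen 7 (rule 105): 00110100000001
Gen 8 (rule 45): 10101101111101
Gen 9 (rule 135): 10100000111001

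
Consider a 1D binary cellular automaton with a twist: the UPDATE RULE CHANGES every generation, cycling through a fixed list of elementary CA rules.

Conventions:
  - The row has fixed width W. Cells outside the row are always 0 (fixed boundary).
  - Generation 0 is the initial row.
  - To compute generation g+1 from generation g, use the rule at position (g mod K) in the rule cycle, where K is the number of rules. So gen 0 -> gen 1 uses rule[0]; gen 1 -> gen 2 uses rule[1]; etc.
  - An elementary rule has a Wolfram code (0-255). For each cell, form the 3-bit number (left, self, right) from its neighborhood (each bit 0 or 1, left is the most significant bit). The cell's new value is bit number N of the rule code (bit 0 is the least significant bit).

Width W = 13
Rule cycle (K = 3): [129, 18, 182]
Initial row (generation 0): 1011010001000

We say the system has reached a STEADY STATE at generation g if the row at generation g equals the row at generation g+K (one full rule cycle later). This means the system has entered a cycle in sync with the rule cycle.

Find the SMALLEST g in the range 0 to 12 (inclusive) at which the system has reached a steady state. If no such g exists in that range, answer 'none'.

Gen 0: 1011010001000
Gen 1 (rule 129): 0000000100011
Gen 2 (rule 18): 0000001010100
Gen 3 (rule 182): 0000011111110
Gen 4 (rule 129): 1111001111100
Gen 5 (rule 18): 0000110000010
Gen 6 (rule 182): 0001001000111
Gen 7 (rule 129): 1100000010010
Gen 8 (rule 18): 0010000101101
Gen 9 (rule 182): 0111001110011
Gen 10 (rule 129): 0010000100000
Gen 11 (rule 18): 0101001010000
Gen 12 (rule 182): 1111111111000
Gen 13 (rule 129): 0111111110011
Gen 14 (rule 18): 1000000001100
Gen 15 (rule 182): 1100000010010

Answer: none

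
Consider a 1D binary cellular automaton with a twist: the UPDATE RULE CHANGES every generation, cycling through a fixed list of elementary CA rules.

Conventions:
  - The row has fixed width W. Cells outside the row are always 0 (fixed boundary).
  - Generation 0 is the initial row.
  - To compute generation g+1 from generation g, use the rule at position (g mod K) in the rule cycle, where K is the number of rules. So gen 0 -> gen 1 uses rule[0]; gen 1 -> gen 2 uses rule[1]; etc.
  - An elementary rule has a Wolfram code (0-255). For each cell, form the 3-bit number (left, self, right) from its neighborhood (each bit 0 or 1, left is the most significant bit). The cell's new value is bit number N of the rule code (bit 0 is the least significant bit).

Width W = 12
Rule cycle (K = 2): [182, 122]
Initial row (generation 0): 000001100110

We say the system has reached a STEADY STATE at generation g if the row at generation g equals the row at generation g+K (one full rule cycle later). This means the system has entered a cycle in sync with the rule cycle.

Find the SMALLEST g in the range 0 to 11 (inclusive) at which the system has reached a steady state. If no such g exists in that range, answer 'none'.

Answer: none

Derivation:
Gen 0: 000001100110
Gen 1 (rule 182): 000010011001
Gen 2 (rule 122): 000101111110
Gen 3 (rule 182): 001110111101
Gen 4 (rule 122): 011011100110
Gen 5 (rule 182): 100101011001
Gen 6 (rule 122): 011010111110
Gen 7 (rule 182): 100111011101
Gen 8 (rule 122): 011101110110
Gen 9 (rule 182): 101010101001
Gen 10 (rule 122): 010101010110
Gen 11 (rule 182): 111111111001
Gen 12 (rule 122): 100000001110
Gen 13 (rule 182): 110000010101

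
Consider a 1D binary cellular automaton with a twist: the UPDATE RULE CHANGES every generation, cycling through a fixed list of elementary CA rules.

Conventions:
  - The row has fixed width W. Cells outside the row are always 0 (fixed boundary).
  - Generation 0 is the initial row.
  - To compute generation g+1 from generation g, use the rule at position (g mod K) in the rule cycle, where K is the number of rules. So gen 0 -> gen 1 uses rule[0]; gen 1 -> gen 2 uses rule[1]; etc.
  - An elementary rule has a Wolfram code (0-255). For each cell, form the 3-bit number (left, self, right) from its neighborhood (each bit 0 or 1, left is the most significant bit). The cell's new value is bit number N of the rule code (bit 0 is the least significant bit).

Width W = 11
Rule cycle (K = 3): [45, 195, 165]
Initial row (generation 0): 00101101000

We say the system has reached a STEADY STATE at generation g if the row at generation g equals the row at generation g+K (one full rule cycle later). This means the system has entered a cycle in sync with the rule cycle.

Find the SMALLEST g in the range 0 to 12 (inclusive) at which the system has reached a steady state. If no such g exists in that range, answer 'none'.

Answer: none

Derivation:
Gen 0: 00101101000
Gen 1 (rule 45): 10111011011
Gen 2 (rule 195): 00011001001
Gen 3 (rule 165): 11000001001
Gen 4 (rule 45): 10011101001
Gen 5 (rule 195): 00101100010
Gen 6 (rule 165): 10110001010
Gen 7 (rule 45): 11100101110
Gen 8 (rule 195): 01101000110
Gen 9 (rule 165): 00011010000
Gen 10 (rule 45): 11010110111
Gen 11 (rule 195): 01000010011
Gen 12 (rule 165): 01011010000
Gen 13 (rule 45): 01110110111
Gen 14 (rule 195): 10110010011
Gen 15 (rule 165): 11000010000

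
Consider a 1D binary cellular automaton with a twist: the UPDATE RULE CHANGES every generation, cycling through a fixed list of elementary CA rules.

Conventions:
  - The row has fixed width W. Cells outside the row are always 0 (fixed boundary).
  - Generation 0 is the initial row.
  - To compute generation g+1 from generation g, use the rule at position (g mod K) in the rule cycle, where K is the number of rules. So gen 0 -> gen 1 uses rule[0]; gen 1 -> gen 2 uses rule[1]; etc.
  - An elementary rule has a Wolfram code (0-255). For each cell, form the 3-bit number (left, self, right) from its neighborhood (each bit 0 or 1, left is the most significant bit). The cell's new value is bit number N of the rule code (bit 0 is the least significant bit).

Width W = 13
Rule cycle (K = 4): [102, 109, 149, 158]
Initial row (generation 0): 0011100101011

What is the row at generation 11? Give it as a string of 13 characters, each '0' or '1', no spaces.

Answer: 0010001011101

Derivation:
Gen 0: 0011100101011
Gen 1 (rule 102): 0100101111101
Gen 2 (rule 109): 0100111000111
Gen 3 (rule 149): 0110010110010
Gen 4 (rule 158): 1101110101111
Gen 5 (rule 102): 0110011110001
Gen 6 (rule 109): 0110010010101
Gen 7 (rule 149): 0001011010101
Gen 8 (rule 158): 0011010010101
Gen 9 (rule 102): 0101110111111
Gen 10 (rule 109): 0111011100001
Gen 11 (rule 149): 0010001011101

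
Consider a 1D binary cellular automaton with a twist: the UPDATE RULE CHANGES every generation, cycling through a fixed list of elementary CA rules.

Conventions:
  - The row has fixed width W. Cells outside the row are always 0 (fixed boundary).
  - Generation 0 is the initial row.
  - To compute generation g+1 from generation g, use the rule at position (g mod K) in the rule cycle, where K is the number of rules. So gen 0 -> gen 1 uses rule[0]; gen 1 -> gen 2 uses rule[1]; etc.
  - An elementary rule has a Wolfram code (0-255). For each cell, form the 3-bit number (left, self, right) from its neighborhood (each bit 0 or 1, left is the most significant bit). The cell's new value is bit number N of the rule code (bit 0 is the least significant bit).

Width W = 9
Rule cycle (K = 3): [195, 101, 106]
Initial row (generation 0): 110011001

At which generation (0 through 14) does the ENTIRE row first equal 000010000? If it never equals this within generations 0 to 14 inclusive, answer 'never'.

Answer: 13

Derivation:
Gen 0: 110011001
Gen 1 (rule 195): 010101010
Gen 2 (rule 101): 011111110
Gen 3 (rule 106): 110000010
Gen 4 (rule 195): 010111100
Gen 5 (rule 101): 011000101
Gen 6 (rule 106): 111001010
Gen 7 (rule 195): 011010000
Gen 8 (rule 101): 001110111
Gen 9 (rule 106): 011011101
Gen 10 (rule 195): 101001100
Gen 11 (rule 101): 111000101
Gen 12 (rule 106): 101001010
Gen 13 (rule 195): 000010000
Gen 14 (rule 101): 111010111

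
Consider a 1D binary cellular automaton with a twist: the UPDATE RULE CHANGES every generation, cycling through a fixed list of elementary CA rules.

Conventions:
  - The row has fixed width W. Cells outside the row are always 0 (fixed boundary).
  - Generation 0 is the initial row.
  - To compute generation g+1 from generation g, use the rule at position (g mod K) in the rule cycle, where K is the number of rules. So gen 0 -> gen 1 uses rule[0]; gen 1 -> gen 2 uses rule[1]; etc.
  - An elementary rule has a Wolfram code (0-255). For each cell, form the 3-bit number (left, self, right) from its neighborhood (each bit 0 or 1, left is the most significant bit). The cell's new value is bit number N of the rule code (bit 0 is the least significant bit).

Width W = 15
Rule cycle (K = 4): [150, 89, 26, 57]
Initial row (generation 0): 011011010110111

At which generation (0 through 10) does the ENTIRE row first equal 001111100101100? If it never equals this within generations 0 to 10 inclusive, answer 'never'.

Gen 0: 011011010110111
Gen 1 (rule 150): 100000010000010
Gen 2 (rule 89): 011111001111001
Gen 3 (rule 26): 110000111000110
Gen 4 (rule 57): 101110100110101
Gen 5 (rule 150): 100100111000101
Gen 6 (rule 89): 010010101110000
Gen 7 (rule 26): 101100001001000
Gen 8 (rule 57): 011011100100111
Gen 9 (rule 150): 100001011111010
Gen 10 (rule 89): 011100010001001

Answer: never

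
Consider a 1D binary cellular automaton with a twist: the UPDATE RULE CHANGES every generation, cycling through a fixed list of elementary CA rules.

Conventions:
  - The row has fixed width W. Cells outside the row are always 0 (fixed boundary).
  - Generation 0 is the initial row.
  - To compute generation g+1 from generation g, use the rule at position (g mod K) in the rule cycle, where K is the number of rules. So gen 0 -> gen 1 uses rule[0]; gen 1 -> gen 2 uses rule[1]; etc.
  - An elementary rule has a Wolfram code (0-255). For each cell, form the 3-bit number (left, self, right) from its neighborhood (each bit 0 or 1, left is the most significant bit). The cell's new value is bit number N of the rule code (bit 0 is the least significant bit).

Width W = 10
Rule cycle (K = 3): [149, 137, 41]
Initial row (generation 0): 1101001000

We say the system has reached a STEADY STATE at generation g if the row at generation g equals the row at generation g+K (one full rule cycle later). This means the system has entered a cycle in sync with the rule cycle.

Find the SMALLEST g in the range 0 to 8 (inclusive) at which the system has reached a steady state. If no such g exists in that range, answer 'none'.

Gen 0: 1101001000
Gen 1 (rule 149): 0001101111
Gen 2 (rule 137): 1101001110
Gen 3 (rule 41): 1010001000
Gen 4 (rule 149): 1011101111
Gen 5 (rule 137): 0011001110
Gen 6 (rule 41): 1010001000
Gen 7 (rule 149): 1011101111
Gen 8 (rule 137): 0011001110
Gen 9 (rule 41): 1010001000
Gen 10 (rule 149): 1011101111
Gen 11 (rule 137): 0011001110

Answer: 3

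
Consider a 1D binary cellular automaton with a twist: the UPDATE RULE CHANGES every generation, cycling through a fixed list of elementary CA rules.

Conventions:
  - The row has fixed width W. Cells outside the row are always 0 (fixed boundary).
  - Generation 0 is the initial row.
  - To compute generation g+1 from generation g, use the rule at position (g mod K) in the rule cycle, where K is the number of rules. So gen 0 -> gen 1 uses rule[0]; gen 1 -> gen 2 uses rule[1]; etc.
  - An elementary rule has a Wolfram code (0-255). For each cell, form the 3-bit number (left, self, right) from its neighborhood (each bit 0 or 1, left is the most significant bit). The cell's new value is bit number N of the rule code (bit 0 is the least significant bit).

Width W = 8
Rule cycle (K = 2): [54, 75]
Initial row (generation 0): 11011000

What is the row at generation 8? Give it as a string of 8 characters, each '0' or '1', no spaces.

Answer: 11111011

Derivation:
Gen 0: 11011000
Gen 1 (rule 54): 00100100
Gen 2 (rule 75): 11001001
Gen 3 (rule 54): 00111111
Gen 4 (rule 75): 11100001
Gen 5 (rule 54): 00010011
Gen 6 (rule 75): 11100111
Gen 7 (rule 54): 00011000
Gen 8 (rule 75): 11111011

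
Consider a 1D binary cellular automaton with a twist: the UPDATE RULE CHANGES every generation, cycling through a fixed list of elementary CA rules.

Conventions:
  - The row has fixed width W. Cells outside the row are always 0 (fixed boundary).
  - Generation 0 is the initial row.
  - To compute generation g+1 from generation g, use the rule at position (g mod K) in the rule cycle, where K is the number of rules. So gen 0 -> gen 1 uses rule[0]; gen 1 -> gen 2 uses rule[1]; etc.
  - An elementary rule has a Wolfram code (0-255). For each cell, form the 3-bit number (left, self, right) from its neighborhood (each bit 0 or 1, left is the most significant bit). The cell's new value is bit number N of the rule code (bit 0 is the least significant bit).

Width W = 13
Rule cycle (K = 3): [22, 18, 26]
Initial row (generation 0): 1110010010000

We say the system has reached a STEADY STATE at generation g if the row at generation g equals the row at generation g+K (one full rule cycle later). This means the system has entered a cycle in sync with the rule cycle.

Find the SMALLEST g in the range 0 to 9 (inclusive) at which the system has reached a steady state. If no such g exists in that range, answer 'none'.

Answer: none

Derivation:
Gen 0: 1110010010000
Gen 1 (rule 22): 0001111111000
Gen 2 (rule 18): 0010000000100
Gen 3 (rule 26): 0101000001010
Gen 4 (rule 22): 1101100011011
Gen 5 (rule 18): 0000010100000
Gen 6 (rule 26): 0000100010000
Gen 7 (rule 22): 0001110111000
Gen 8 (rule 18): 0010000000100
Gen 9 (rule 26): 0101000001010
Gen 10 (rule 22): 1101100011011
Gen 11 (rule 18): 0000010100000
Gen 12 (rule 26): 0000100010000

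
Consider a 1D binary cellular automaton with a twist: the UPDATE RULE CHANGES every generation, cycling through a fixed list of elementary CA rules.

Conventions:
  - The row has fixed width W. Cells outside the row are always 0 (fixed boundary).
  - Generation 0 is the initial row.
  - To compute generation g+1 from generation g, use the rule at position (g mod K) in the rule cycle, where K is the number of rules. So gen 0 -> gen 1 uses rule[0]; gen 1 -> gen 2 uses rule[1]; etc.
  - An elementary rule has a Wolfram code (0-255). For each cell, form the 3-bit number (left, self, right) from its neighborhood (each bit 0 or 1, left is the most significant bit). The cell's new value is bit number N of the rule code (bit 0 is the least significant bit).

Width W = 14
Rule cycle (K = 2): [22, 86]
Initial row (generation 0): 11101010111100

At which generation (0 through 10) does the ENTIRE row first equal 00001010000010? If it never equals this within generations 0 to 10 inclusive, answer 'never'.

Answer: 1

Derivation:
Gen 0: 11101010111100
Gen 1 (rule 22): 00001010000010
Gen 2 (rule 86): 00011011000111
Gen 3 (rule 22): 00100000101000
Gen 4 (rule 86): 01110001101100
Gen 5 (rule 22): 10001010000010
Gen 6 (rule 86): 11011011000111
Gen 7 (rule 22): 00000000101000
Gen 8 (rule 86): 00000001101100
Gen 9 (rule 22): 00000010000010
Gen 10 (rule 86): 00000111000111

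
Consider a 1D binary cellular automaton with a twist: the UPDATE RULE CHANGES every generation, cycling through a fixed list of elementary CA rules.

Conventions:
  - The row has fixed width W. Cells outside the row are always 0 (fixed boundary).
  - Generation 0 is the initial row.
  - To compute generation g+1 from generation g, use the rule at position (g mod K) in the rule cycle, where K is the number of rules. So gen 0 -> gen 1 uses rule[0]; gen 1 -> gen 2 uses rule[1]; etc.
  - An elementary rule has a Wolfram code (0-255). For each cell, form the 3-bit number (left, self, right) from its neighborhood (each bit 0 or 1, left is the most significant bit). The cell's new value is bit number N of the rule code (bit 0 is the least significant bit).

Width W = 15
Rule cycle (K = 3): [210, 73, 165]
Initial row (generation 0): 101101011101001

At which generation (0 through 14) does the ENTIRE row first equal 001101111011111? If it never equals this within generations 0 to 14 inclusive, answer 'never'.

Answer: 9

Derivation:
Gen 0: 101101011101001
Gen 1 (rule 210): 000100001100110
Gen 2 (rule 73): 110001101100110
Gen 3 (rule 165): 000100010000000
Gen 4 (rule 210): 001010101000000
Gen 5 (rule 73): 100000000011111
Gen 6 (rule 165): 101111111001110
Gen 7 (rule 210): 000111111110111
Gen 8 (rule 73): 110100000010101
Gen 9 (rule 165): 001101111011111
Gen 10 (rule 210): 010100111001111
Gen 11 (rule 73): 000000101001001
Gen 12 (rule 165): 111110111001001
Gen 13 (rule 210): 011110011110110
Gen 14 (rule 73): 010010010010110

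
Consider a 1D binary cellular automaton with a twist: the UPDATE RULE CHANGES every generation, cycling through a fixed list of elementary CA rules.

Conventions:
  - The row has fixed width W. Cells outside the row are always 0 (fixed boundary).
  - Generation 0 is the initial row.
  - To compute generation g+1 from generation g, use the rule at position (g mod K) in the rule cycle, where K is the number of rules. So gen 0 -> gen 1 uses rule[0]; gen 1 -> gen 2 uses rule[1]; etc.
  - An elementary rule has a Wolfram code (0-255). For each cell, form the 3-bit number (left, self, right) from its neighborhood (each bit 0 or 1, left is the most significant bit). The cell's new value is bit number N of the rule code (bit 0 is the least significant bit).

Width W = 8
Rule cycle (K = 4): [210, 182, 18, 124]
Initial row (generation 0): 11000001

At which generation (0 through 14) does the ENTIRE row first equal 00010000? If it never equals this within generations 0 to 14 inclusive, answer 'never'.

Gen 0: 11000001
Gen 1 (rule 210): 01100010
Gen 2 (rule 182): 10010111
Gen 3 (rule 18): 01100000
Gen 4 (rule 124): 01110000
Gen 5 (rule 210): 10111000
Gen 6 (rule 182): 11010100
Gen 7 (rule 18): 00000010
Gen 8 (rule 124): 00000011
Gen 9 (rule 210): 00000101
Gen 10 (rule 182): 00001111
Gen 11 (rule 18): 00010000
Gen 12 (rule 124): 00011000
Gen 13 (rule 210): 00101100
Gen 14 (rule 182): 01110010

Answer: 11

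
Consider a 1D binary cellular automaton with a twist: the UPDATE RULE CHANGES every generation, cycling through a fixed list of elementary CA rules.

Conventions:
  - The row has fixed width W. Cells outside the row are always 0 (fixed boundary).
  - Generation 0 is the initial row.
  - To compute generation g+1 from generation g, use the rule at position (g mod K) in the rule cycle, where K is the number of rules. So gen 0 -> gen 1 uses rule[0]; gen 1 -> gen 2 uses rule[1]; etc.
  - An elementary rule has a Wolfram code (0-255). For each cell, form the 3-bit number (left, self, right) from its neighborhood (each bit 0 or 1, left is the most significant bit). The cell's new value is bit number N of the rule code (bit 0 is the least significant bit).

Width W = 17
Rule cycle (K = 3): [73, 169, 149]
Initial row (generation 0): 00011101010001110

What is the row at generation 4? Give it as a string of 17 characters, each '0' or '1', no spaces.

Gen 0: 00011101010001110
Gen 1 (rule 73): 11010100000101010
Gen 2 (rule 169): 10101001110010100
Gen 3 (rule 149): 10101100101010111
Gen 4 (rule 73): 00001100000000101

Answer: 00001100000000101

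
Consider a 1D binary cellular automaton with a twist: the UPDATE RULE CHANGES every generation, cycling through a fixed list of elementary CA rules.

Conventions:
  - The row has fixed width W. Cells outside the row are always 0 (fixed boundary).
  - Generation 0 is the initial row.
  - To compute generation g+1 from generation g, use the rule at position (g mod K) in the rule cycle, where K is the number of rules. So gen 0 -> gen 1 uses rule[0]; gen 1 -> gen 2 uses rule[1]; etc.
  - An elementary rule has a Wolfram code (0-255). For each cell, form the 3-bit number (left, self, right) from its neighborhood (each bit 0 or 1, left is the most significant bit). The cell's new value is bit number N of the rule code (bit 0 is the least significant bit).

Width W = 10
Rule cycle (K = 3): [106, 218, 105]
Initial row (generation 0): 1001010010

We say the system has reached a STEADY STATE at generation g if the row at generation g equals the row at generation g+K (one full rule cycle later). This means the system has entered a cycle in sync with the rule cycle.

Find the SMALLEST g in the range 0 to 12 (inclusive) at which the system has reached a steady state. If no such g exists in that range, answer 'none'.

Gen 0: 1001010010
Gen 1 (rule 106): 0010100100
Gen 2 (rule 218): 0100011010
Gen 3 (rule 105): 0001011100
Gen 4 (rule 106): 0010110100
Gen 5 (rule 218): 0100110010
Gen 6 (rule 105): 0000110000
Gen 7 (rule 106): 0001110000
Gen 8 (rule 218): 0011111000
Gen 9 (rule 105): 1010001011
Gen 10 (rule 106): 0100010111
Gen 11 (rule 218): 1010100111
Gen 12 (rule 105): 0101000101
Gen 13 (rule 106): 1010001010
Gen 14 (rule 218): 0001010001
Gen 15 (rule 105): 1100100100

Answer: none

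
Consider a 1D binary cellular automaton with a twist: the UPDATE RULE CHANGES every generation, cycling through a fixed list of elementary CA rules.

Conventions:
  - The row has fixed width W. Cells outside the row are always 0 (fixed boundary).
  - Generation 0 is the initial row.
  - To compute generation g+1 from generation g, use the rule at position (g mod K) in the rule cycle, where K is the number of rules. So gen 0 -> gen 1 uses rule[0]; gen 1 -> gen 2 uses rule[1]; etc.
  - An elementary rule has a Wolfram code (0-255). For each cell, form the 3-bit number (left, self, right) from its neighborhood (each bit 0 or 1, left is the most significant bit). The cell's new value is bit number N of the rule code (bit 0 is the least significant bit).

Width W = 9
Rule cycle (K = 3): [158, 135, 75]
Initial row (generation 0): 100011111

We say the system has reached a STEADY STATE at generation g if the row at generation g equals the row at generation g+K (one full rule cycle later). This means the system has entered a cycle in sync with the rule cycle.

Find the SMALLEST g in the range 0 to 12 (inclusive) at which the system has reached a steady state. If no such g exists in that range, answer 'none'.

Answer: none

Derivation:
Gen 0: 100011111
Gen 1 (rule 158): 110111110
Gen 2 (rule 135): 000011100
Gen 3 (rule 75): 111110101
Gen 4 (rule 158): 111100101
Gen 5 (rule 135): 011001101
Gen 6 (rule 75): 111011100
Gen 7 (rule 158): 110011010
Gen 8 (rule 135): 000100010
Gen 9 (rule 75): 111001100
Gen 10 (rule 158): 110111010
Gen 11 (rule 135): 000010010
Gen 12 (rule 75): 111100100
Gen 13 (rule 158): 111011110
Gen 14 (rule 135): 010001100
Gen 15 (rule 75): 100111101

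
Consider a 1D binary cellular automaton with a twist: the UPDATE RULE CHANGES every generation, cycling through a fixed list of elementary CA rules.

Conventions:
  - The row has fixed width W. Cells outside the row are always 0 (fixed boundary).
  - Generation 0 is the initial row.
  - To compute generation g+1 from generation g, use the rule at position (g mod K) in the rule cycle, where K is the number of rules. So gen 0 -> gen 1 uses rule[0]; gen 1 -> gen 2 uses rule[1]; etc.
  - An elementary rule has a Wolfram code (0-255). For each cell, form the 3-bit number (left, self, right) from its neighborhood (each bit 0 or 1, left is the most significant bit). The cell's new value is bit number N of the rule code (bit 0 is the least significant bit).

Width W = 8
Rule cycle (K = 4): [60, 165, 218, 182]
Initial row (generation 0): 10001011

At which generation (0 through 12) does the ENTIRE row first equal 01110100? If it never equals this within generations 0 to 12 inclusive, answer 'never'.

Gen 0: 10001011
Gen 1 (rule 60): 11001110
Gen 2 (rule 165): 00000100
Gen 3 (rule 218): 00001010
Gen 4 (rule 182): 00011111
Gen 5 (rule 60): 00010000
Gen 6 (rule 165): 11010111
Gen 7 (rule 218): 11000111
Gen 8 (rule 182): 00101010
Gen 9 (rule 60): 00111111
Gen 10 (rule 165): 10011110
Gen 11 (rule 218): 01111111
Gen 12 (rule 182): 10111110

Answer: never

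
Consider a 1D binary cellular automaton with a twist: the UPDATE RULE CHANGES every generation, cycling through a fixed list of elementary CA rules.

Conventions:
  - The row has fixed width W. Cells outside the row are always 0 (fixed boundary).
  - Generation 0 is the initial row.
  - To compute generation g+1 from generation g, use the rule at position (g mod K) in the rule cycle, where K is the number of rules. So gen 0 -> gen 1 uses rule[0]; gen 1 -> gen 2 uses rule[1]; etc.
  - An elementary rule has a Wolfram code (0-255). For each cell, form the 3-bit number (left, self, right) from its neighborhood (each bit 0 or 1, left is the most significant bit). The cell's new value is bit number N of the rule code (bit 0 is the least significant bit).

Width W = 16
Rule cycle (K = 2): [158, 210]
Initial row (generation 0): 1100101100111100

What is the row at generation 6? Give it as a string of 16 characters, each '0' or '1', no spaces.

Gen 0: 1100101100111100
Gen 1 (rule 158): 1011101011111010
Gen 2 (rule 210): 0001100001111001
Gen 3 (rule 158): 0011010011110111
Gen 4 (rule 210): 0101001101110011
Gen 5 (rule 158): 1101111001101110
Gen 6 (rule 210): 0100111110100111

Answer: 0100111110100111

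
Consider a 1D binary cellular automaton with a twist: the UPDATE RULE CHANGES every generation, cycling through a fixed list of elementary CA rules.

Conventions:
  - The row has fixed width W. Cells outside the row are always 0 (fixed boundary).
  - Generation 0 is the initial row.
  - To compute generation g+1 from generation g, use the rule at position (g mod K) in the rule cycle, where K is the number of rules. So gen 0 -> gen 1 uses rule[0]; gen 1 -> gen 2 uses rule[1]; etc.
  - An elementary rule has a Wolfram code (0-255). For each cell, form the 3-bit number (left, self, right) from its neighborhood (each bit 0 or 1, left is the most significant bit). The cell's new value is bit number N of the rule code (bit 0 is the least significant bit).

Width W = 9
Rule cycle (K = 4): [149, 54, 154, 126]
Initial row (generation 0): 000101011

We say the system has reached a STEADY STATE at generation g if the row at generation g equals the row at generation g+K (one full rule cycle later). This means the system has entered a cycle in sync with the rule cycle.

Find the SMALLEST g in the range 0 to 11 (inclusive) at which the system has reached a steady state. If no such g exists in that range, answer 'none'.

Answer: 8

Derivation:
Gen 0: 000101011
Gen 1 (rule 149): 110101000
Gen 2 (rule 54): 001111100
Gen 3 (rule 154): 011111010
Gen 4 (rule 126): 110001111
Gen 5 (rule 149): 001100110
Gen 6 (rule 54): 010011001
Gen 7 (rule 154): 101110110
Gen 8 (rule 126): 111011111
Gen 9 (rule 149): 010001110
Gen 10 (rule 54): 111010001
Gen 11 (rule 154): 110001010
Gen 12 (rule 126): 111011111
Gen 13 (rule 149): 010001110
Gen 14 (rule 54): 111010001
Gen 15 (rule 154): 110001010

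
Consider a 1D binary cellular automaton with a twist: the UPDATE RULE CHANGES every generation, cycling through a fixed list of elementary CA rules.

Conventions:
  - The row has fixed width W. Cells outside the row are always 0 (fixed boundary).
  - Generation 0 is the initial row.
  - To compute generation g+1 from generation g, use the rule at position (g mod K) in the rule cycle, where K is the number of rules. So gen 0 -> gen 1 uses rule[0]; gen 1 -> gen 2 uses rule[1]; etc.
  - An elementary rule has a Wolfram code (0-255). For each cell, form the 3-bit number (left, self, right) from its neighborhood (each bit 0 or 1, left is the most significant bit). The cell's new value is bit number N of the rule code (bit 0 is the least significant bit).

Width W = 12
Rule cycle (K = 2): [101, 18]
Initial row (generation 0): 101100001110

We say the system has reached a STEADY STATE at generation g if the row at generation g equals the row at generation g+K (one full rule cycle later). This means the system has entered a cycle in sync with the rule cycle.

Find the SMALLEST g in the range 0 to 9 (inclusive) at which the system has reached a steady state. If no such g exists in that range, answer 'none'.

Answer: 4

Derivation:
Gen 0: 101100001110
Gen 1 (rule 101): 110101100010
Gen 2 (rule 18): 000000010101
Gen 3 (rule 101): 111111011111
Gen 4 (rule 18): 000000000000
Gen 5 (rule 101): 111111111111
Gen 6 (rule 18): 000000000000
Gen 7 (rule 101): 111111111111
Gen 8 (rule 18): 000000000000
Gen 9 (rule 101): 111111111111
Gen 10 (rule 18): 000000000000
Gen 11 (rule 101): 111111111111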